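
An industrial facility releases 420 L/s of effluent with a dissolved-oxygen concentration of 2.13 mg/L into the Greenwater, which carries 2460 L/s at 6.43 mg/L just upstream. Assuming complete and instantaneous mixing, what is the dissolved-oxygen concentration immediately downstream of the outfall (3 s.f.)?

5.80 mg/L

Flow-weighted mixing: C = (Q_r C_r + Q_w C_w)/(Q_r + Q_w)
= (2460×6.43 + 420×2.13)/(2460 + 420) = 16710/2880 = 5.803 mg/L.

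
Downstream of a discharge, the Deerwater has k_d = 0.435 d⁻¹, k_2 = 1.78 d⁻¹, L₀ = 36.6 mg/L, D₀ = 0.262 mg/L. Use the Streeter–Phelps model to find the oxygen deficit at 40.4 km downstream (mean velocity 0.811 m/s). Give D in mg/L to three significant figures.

D ≈ 5.06 mg/L

Travel time t = x/v = 40.4 km / (0.811 m/s) = 40400 m / 0.811 m/s = 49820 s = 0.5766 d.
k_d L₀/(k_2−k_d) = 0.435×36.6/(1.78−0.435) = 15.92/1.345 = 11.84 mg/L.
e^(−k_d t) = e^(−0.435×0.5766) = 0.7782; e^(−k_2 t) = e^(−1.78×0.5766) = 0.3583.
D = 11.84 × (0.7782 − 0.3583) + 0.262 × 0.3583 = 4.970 + 0.09388 = 5.064 mg/L.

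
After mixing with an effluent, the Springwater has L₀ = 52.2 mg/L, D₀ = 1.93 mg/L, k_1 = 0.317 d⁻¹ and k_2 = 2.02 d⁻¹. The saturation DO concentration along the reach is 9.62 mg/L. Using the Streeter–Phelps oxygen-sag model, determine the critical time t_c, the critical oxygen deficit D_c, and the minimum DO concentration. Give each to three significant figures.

t_c ≈ 0.957 d; D_c ≈ 6.05 mg/L; min DO ≈ 3.57 mg/L

t_c = [1/(k_2−k_1)] ln[(k_2/k_1)(1 − D₀(k_2−k_1)/(k_1 L₀))]
= [1/(2.02−0.317)] ln[(2.02/0.317)(1 − 1.93×1.703/(0.317×52.2))]
= (1/1.703) ln[6.372 × 0.8014] = 0.5872 × ln(5.107) = 0.5872 × 1.631 = 0.9574 d.
D_c = (k_1/k_2) L₀ e^(−k_1 t_c) = (0.317/2.02) × 52.2 × e^(−0.317×0.9574) = 0.1569 × 52.2 × 0.7382 = 6.047 mg/L.
Minimum DO = C_s − D_c = 9.62 − 6.047 = 3.573 mg/L.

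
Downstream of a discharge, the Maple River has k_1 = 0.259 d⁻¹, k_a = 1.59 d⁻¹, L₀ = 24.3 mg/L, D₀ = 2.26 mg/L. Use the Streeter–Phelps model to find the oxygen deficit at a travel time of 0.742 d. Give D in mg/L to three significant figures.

D ≈ 3.14 mg/L

k_1 L₀/(k_a−k_1) = 0.259×24.3/(1.59−0.259) = 6.294/1.331 = 4.729 mg/L.
e^(−k_1 t) = e^(−0.259×0.7420) = 0.8252; e^(−k_a t) = e^(−1.59×0.7420) = 0.3073.
D = 4.729 × (0.8252 − 0.3073) + 2.26 × 0.3073 = 2.449 + 0.6946 = 3.143 mg/L.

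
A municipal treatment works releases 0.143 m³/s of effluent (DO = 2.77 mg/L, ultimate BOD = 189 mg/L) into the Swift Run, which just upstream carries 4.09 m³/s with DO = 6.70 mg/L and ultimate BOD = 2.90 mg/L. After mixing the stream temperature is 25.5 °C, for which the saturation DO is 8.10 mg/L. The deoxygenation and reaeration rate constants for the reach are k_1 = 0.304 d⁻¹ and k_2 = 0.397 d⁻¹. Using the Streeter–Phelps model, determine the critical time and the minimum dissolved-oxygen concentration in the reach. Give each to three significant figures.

t_c ≈ 2.31 d; minimum DO ≈ 4.61 mg/L

Mixed DO = (4.09×6.70 + 0.143×2.77)/(4.09+0.143) = 27.80/4.233 = 6.567 mg/L.
Mixed L₀ = (4.09×2.90 + 0.143×189)/(4.233) = 38.89/4.233 = 9.187 mg/L.
Initial deficit D₀ = C_s − DO₀ = 8.10 − 6.567 = 1.533 mg/L.
t_c = (1/0.09300) ln[(0.397/0.304)(1 − 1.533×0.09300/(0.304×9.187))] = 10.75 × ln(1.239) = 2.307 d.
D_c = (0.304/0.397) × 9.187 × e^(−0.304×2.307) = 0.7657 × 9.187 × 0.4960 = 3.489 mg/L.
Minimum DO = 8.10 − 3.489 = 4.611 mg/L.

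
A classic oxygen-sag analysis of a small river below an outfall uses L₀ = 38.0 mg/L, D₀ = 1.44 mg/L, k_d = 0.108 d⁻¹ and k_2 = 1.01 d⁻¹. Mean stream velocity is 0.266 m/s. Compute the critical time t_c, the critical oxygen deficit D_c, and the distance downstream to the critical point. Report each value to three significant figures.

t_c ≈ 2.06 d; D_c ≈ 3.25 mg/L; x_c ≈ 47.3 km

At the critical point dD/dt = 0, so k_d L₀ e^(−k_d t) = k_2 D. Substituting D(t) from the Streeter–Phelps equation and solving for t gives
t_c = ln[(k_2/k_d)(1 − D₀(k_2−k_d)/(k_d L₀))] / (k_2−k_d).
Here k_2−k_d = 0.9020 d⁻¹ and 1 − D₀(k_2−k_d)/(k_d L₀) = 1 − 1.44×0.9020/(0.108×38.0) = 0.6835, so
t_c = ln(9.352 × 0.6835) / 0.9020 = 1.855 / 0.9020 = 2.057 d.
D_c = (k_d/k_2) L₀ e^(−k_d t_c) = (0.108/1.01) × 38.0 × e^(−0.108×2.057) = 0.1069 × 38.0 × 0.8008 = 3.254 mg/L.
x_c = v t_c = 0.266 m/s × 2.057 d × 86400 s/d = 47270 m ≈ 47.3 km.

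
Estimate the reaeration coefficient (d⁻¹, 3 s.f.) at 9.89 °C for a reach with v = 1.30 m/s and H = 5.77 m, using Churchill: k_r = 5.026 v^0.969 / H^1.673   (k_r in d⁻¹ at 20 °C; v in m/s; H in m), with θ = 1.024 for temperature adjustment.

k_r ≈ 0.272 d⁻¹

k_r(20) = 5.026 × 1.30^0.969 / 5.77^1.673 = 5.026 × 1.289 / 18.77 = 0.3453 d⁻¹.
k_r(9.89) = 0.3453 × 1.024^(9.89−20) = 0.3453 × 0.7868 = 0.2717 d⁻¹.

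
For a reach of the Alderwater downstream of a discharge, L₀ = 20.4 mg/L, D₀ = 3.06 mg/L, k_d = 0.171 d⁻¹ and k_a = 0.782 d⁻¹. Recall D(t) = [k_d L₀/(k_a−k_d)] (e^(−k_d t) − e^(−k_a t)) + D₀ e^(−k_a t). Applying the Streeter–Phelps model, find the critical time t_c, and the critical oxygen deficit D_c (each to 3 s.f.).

With k_a/k_d = 4.573 and 1 − D₀(k_a−k_d)/(k_d L₀) = 0.4640,
t_c = ln(4.573 × 0.4640) / (0.782 − 0.171) = ln(2.122) / 0.6110 = 0.7524/0.6110 = 1.231 d.
D_c = (k_d/k_a) L₀ e^(−k_d t_c) = (0.171/0.782) × 20.4 × e^(−0.171×1.231) = 0.2187 × 20.4 × 0.8101 = 3.614 mg/L.

t_c ≈ 1.23 d; D_c ≈ 3.61 mg/L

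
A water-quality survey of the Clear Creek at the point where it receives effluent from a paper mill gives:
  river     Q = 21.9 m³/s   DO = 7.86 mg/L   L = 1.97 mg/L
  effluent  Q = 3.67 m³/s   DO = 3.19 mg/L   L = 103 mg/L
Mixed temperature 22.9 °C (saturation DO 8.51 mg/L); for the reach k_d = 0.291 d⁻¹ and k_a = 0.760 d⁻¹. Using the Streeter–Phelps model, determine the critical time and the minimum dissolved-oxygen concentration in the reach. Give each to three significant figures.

t_c ≈ 1.75 d; minimum DO ≈ 4.72 mg/L

Mixed DO = (21.9×7.86 + 3.67×3.19)/(21.9+3.67) = 183.8/25.57 = 7.190 mg/L.
Mixed L₀ = (21.9×1.97 + 3.67×103)/(25.57) = 421.2/25.57 = 16.47 mg/L.
Initial deficit D₀ = C_s − DO₀ = 8.51 − 7.190 = 1.320 mg/L.
t_c = (1/0.4690) ln[(0.760/0.291)(1 − 1.320×0.4690/(0.291×16.47))] = 2.132 × ln(2.274) = 1.752 d.
D_c = (0.291/0.760) × 16.47 × e^(−0.291×1.752) = 0.3829 × 16.47 × 0.6006 = 3.788 mg/L.
Minimum DO = 8.51 − 3.788 = 4.722 mg/L.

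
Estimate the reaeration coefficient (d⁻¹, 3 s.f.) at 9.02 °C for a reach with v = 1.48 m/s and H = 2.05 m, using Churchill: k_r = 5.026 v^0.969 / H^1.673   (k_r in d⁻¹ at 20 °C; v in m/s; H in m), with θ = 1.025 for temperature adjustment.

k_r(20) = 5.026 × 1.48^0.969 / 2.05^1.673 = 5.026 × 1.462 / 3.323 = 2.211 d⁻¹.
k_r(9.02) = 2.211 × 1.025^(9.02−20) = 2.211 × 0.7625 = 1.686 d⁻¹.

k_r ≈ 1.69 d⁻¹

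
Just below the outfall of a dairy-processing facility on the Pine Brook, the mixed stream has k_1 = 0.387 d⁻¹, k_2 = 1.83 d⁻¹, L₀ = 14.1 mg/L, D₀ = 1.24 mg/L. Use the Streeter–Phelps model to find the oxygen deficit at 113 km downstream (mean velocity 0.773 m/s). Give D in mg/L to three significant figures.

Travel time t = x/v = 113 km / (0.773 m/s) = 113000 m / 0.773 m/s = 146200 s = 1.692 d.
k_1 L₀/(k_2−k_1) = 0.387×14.1/(1.83−0.387) = 5.457/1.443 = 3.781 mg/L.
e^(−k_1 t) = e^(−0.387×1.692) = 0.5196; e^(−k_2 t) = e^(−1.83×1.692) = 0.04522.
D = 3.781 × (0.5196 − 0.04522) + 1.24 × 0.04522 = 1.794 + 0.05607 = 1.850 mg/L.

D ≈ 1.85 mg/L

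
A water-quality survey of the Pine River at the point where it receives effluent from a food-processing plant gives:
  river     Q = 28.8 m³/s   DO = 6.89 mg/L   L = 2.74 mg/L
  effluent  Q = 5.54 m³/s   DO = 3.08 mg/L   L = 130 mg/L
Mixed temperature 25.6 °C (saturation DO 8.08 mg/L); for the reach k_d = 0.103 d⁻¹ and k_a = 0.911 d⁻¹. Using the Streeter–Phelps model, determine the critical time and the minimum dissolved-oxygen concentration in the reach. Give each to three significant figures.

t_c ≈ 1.54 d; minimum DO ≈ 5.83 mg/L

Mixed DO = (28.8×6.89 + 5.54×3.08)/(28.8+5.54) = 215.5/34.34 = 6.275 mg/L.
Mixed L₀ = (28.8×2.74 + 5.54×130)/(34.34) = 799.1/34.34 = 23.27 mg/L.
Initial deficit D₀ = C_s − DO₀ = 8.08 − 6.275 = 1.805 mg/L.
t_c = (1/0.8080) ln[(0.911/0.103)(1 − 1.805×0.8080/(0.103×23.27))] = 1.238 × ln(3.464) = 1.538 d.
D_c = (0.103/0.911) × 23.27 × e^(−0.103×1.538) = 0.1131 × 23.27 × 0.8535 = 2.246 mg/L.
Minimum DO = 8.08 − 2.246 = 5.834 mg/L.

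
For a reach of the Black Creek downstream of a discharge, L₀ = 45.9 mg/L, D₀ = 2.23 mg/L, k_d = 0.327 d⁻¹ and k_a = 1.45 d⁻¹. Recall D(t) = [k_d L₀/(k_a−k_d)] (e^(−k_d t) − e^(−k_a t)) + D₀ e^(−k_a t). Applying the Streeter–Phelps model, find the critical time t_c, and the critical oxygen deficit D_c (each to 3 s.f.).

t_c ≈ 1.16 d; D_c ≈ 7.08 mg/L

With k_a/k_d = 4.434 and 1 − D₀(k_a−k_d)/(k_d L₀) = 0.8332,
t_c = ln(4.434 × 0.8332) / (1.45 − 0.327) = ln(3.694) / 1.123 = 1.307/1.123 = 1.164 d.
D_c = (k_d/k_a) L₀ e^(−k_d t_c) = (0.327/1.45) × 45.9 × e^(−0.327×1.164) = 0.2255 × 45.9 × 0.6835 = 7.075 mg/L.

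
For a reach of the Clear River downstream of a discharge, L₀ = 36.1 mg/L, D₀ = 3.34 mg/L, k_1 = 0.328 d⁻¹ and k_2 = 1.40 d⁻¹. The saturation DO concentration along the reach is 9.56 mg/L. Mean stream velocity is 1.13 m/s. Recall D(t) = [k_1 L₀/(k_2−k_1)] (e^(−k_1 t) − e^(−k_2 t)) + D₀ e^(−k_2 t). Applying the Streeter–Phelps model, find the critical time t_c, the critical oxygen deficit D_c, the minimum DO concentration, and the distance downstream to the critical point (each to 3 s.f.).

At the critical point dD/dt = 0, so k_1 L₀ e^(−k_1 t) = k_2 D. Substituting D(t) from the Streeter–Phelps equation and solving for t gives
t_c = ln[(k_2/k_1)(1 − D₀(k_2−k_1)/(k_1 L₀))] / (k_2−k_1).
Here k_2−k_1 = 1.072 d⁻¹ and 1 − D₀(k_2−k_1)/(k_1 L₀) = 1 − 3.34×1.072/(0.328×36.1) = 0.6976, so
t_c = ln(4.268 × 0.6976) / 1.072 = 1.091 / 1.072 = 1.018 d.
L(t_c) = L₀ e^(−k_1 t_c) = 36.1 × 0.7162 = 25.85 mg/L, and at the critical point k_2 D_c = k_1 L, so D_c = (0.328/1.40) × 25.85 = 6.057 mg/L.
Minimum DO = C_s − D_c = 9.56 − 6.057 = 3.503 mg/L.
x_c = v t_c = 1.13 m/s × 1.018 d × 86400 s/d = 99370 m ≈ 99.4 km.

t_c ≈ 1.02 d; D_c ≈ 6.06 mg/L; min DO ≈ 3.50 mg/L; x_c ≈ 99.4 km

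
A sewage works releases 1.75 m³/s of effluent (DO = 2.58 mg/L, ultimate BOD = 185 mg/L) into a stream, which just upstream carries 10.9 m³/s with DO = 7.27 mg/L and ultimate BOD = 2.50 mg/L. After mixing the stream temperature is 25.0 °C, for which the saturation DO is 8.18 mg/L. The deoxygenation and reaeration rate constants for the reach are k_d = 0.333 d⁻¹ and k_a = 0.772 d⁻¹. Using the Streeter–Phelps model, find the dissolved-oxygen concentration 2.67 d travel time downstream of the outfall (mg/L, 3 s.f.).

Mixed DO = (10.9×7.27 + 1.75×2.58)/(10.9+1.75) = 83.76/12.65 = 6.621 mg/L.
Mixed L₀ = (10.9×2.50 + 1.75×185)/(12.65) = 351.0/12.65 = 27.75 mg/L.
Initial deficit D₀ = C_s − DO₀ = 8.18 − 6.621 = 1.559 mg/L.
D(2.67) = [0.333×27.75/(0.772−0.333)](e^(−0.333×2.67) − e^(−0.772×2.67)) + 1.559 e^(−0.772×2.67)
= 21.05 × (0.4110 − 0.1273) + 1.559 × 0.1273 = 6.170 mg/L.
DO = 8.18 − 6.170 = 2.010 mg/L.

DO ≈ 2.01 mg/L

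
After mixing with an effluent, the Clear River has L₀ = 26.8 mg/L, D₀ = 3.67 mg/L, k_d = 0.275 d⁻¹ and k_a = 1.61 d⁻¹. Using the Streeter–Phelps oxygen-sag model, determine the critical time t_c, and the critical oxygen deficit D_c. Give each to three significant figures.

t_c ≈ 0.505 d; D_c ≈ 3.98 mg/L

At the critical point dD/dt = 0, so k_d L₀ e^(−k_d t) = k_a D. Substituting D(t) from the Streeter–Phelps equation and solving for t gives
t_c = ln[(k_a/k_d)(1 − D₀(k_a−k_d)/(k_d L₀))] / (k_a−k_d).
Here k_a−k_d = 1.335 d⁻¹ and 1 − D₀(k_a−k_d)/(k_d L₀) = 1 − 3.67×1.335/(0.275×26.8) = 0.3352, so
t_c = ln(5.855 × 0.3352) / 1.335 = 0.6742 / 1.335 = 0.5050 d.
L(t_c) = L₀ e^(−k_d t_c) = 26.8 × 0.8703 = 23.32 mg/L, and at the critical point k_a D_c = k_d L, so D_c = (0.275/1.61) × 23.32 = 3.984 mg/L.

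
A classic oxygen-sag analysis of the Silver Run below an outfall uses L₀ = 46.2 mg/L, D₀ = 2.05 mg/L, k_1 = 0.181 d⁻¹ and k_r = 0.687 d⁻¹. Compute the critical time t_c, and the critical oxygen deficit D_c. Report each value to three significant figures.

t_c = [1/(k_r−k_1)] ln[(k_r/k_1)(1 − D₀(k_r−k_1)/(k_1 L₀))]
= [1/(0.687−0.181)] ln[(0.687/0.181)(1 − 2.05×0.5060/(0.181×46.2))]
= (1/0.5060) ln[3.796 × 0.8760] = 1.976 × ln(3.325) = 1.976 × 1.201 = 2.374 d.
L(t_c) = L₀ e^(−k_1 t_c) = 46.2 × 0.6507 = 30.06 mg/L, and at the critical point k_r D_c = k_1 L, so D_c = (0.181/0.687) × 30.06 = 7.920 mg/L.

t_c ≈ 2.37 d; D_c ≈ 7.92 mg/L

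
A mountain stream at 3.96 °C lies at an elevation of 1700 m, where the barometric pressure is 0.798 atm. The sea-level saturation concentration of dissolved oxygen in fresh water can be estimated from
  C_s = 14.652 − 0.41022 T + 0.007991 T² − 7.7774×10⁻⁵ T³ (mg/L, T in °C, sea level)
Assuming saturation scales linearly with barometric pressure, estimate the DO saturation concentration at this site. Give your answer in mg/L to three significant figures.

C_s ≈ 10.5 mg/L

At sea level: C_s = 14.652 − 0.41022×3.96 + 0.007991×3.96² − 7.7774×10⁻⁵×3.96³ = 13.15 mg/L.
Pressure correction: C_s' = 13.15 × 0.798 = 10.49 mg/L.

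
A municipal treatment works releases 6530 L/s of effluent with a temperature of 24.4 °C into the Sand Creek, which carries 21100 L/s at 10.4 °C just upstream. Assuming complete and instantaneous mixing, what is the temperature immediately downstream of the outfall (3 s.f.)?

13.7 °C

Flow-weighted mixing: C = (Q_r C_r + Q_w C_w)/(Q_r + Q_w)
= (21100×10.4 + 6530×24.4)/(21100 + 6530) = 378800/27630 = 13.71 °C.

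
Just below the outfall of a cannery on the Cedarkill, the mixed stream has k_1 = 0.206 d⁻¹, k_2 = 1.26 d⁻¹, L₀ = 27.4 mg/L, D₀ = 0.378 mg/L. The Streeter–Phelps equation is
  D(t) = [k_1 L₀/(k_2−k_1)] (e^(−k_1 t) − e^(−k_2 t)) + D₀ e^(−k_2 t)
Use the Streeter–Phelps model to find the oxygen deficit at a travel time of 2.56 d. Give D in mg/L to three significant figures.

D ≈ 2.96 mg/L

k_1 L₀/(k_2−k_1) = 0.206×27.4/(1.26−0.206) = 5.644/1.054 = 5.355 mg/L.
e^(−k_1 t) = e^(−0.206×2.560) = 0.5902; e^(−k_2 t) = e^(−1.26×2.560) = 0.03973.
D = 5.355 × (0.5902 − 0.03973) + 0.378 × 0.03973 = 2.948 + 0.01502 = 2.963 mg/L.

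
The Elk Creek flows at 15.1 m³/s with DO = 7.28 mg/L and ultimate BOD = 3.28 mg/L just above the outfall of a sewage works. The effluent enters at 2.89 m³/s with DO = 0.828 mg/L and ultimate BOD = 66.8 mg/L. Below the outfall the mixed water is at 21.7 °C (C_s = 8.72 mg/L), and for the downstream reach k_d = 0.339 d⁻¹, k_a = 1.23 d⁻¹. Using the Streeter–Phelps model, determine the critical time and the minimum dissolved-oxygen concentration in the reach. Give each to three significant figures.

t_c ≈ 0.707 d; minimum DO ≈ 5.80 mg/L

Mixed DO = (15.1×7.28 + 2.89×0.828)/(15.1+2.89) = 112.3/17.99 = 6.244 mg/L.
Mixed L₀ = (15.1×3.28 + 2.89×66.8)/(17.99) = 242.6/17.99 = 13.48 mg/L.
Initial deficit D₀ = C_s − DO₀ = 8.72 − 6.244 = 2.476 mg/L.
t_c = (1/0.8910) ln[(1.23/0.339)(1 − 2.476×0.8910/(0.339×13.48))] = 1.122 × ln(1.877) = 0.7066 d.
D_c = (0.339/1.23) × 13.48 × e^(−0.339×0.7066) = 0.2756 × 13.48 × 0.7870 = 2.925 mg/L.
Minimum DO = 8.72 − 2.925 = 5.795 mg/L.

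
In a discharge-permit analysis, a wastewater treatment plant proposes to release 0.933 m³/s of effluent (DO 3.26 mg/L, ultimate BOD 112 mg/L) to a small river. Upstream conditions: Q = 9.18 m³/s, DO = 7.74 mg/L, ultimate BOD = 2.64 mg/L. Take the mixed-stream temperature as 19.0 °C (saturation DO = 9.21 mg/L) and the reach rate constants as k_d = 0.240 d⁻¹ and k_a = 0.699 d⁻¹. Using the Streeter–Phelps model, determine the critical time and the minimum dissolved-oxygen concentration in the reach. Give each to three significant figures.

Mixed DO = (9.18×7.74 + 0.933×3.26)/(9.18+0.933) = 74.09/10.11 = 7.327 mg/L.
Mixed L₀ = (9.18×2.64 + 0.933×112)/(10.11) = 128.7/10.11 = 12.73 mg/L.
Initial deficit D₀ = C_s − DO₀ = 9.21 − 7.327 = 1.883 mg/L.
t_c = (1/0.4590) ln[(0.699/0.240)(1 − 1.883×0.4590/(0.240×12.73))] = 2.179 × ln(2.088) = 1.604 d.
D_c = (0.240/0.699) × 12.73 × e^(−0.240×1.604) = 0.3433 × 12.73 × 0.6804 = 2.974 mg/L.
Minimum DO = 9.21 − 2.974 = 6.236 mg/L.

t_c ≈ 1.60 d; minimum DO ≈ 6.24 mg/L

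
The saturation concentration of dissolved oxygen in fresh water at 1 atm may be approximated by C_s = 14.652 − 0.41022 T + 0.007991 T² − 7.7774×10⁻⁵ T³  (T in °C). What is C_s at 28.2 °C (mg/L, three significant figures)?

C_s ≈ 7.69 mg/L

C_s = 14.652 − 0.41022×28.2 + 0.007991×28.2² − 7.7774×10⁻⁵×28.2³ = 7.694 mg/L.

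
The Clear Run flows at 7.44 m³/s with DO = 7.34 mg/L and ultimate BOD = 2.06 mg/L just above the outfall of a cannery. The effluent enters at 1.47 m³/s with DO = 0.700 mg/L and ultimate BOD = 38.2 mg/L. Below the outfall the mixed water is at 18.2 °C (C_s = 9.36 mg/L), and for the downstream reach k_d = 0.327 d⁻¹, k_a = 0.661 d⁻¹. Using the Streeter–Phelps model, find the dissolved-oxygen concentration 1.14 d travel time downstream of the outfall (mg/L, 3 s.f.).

DO ≈ 6.18 mg/L

Mixed DO = (7.44×7.34 + 1.47×0.700)/(7.44+1.47) = 55.64/8.910 = 6.245 mg/L.
Mixed L₀ = (7.44×2.06 + 1.47×38.2)/(8.910) = 71.48/8.910 = 8.022 mg/L.
Initial deficit D₀ = C_s − DO₀ = 9.36 − 6.245 = 3.115 mg/L.
D(1.14) = [0.327×8.022/(0.661−0.327)](e^(−0.327×1.14) − e^(−0.661×1.14)) + 3.115 e^(−0.661×1.14)
= 7.854 × (0.6888 − 0.4707) + 3.115 × 0.4707 = 3.180 mg/L.
DO = 9.36 − 3.180 = 6.180 mg/L.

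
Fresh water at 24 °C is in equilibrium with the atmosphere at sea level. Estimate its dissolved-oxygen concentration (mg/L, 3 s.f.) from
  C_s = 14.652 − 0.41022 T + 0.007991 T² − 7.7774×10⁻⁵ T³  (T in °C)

C_s ≈ 8.33 mg/L

C_s = 14.652 − 0.41022×24 + 0.007991×24² − 7.7774×10⁻⁵×24³ = 8.334 mg/L.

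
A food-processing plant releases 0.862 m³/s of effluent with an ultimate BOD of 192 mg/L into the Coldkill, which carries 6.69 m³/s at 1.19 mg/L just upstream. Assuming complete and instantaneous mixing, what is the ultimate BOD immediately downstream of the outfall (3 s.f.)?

23.0 mg/L

Flow-weighted mixing: C = (Q_r C_r + Q_w C_w)/(Q_r + Q_w)
= (6.69×1.19 + 0.862×192)/(6.69 + 0.862) = 173.5/7.552 = 22.97 mg/L.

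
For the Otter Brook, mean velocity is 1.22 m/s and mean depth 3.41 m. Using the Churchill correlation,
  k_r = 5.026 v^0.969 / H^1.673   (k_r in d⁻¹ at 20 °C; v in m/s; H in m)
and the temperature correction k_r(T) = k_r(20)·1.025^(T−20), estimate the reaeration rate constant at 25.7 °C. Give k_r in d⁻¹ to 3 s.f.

k_r(20) = 5.026 × 1.22^0.969 / 3.41^1.673 = 5.026 × 1.213 / 7.786 = 0.7827 d⁻¹.
k_r(25.7) = 0.7827 × 1.025^(25.7−20) = 0.7827 × 1.151 = 0.9010 d⁻¹.

k_r ≈ 0.901 d⁻¹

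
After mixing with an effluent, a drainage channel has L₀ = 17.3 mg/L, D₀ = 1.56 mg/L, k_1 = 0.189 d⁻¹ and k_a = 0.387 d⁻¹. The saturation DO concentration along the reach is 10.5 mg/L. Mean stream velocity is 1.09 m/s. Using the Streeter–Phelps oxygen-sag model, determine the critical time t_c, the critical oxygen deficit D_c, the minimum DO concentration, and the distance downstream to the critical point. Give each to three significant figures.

t_c ≈ 3.12 d; D_c ≈ 4.69 mg/L; min DO ≈ 5.81 mg/L; x_c ≈ 294 km

t_c = [1/(k_a−k_1)] ln[(k_a/k_1)(1 − D₀(k_a−k_1)/(k_1 L₀))]
= [1/(0.387−0.189)] ln[(0.387/0.189)(1 − 1.56×0.1980/(0.189×17.3))]
= (1/0.1980) ln[2.048 × 0.9055] = 5.051 × ln(1.854) = 5.051 × 0.6174 = 3.118 d.
D_c = (k_1/k_a) L₀ e^(−k_1 t_c) = (0.189/0.387) × 17.3 × e^(−0.189×3.118) = 0.4884 × 17.3 × 0.5547 = 4.686 mg/L.
Minimum DO = C_s − D_c = 10.5 − 4.686 = 5.814 mg/L.
x_c = v t_c = 1.09 m/s × 3.118 d × 86400 s/d = 293700 m ≈ 294 km.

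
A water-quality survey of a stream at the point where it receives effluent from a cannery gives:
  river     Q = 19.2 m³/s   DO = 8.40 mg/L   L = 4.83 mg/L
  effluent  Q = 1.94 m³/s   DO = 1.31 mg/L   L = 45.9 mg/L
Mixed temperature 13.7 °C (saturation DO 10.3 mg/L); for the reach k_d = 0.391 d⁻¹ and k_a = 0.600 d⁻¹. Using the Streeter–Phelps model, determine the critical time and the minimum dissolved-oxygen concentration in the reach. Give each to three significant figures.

Mixed DO = (19.2×8.40 + 1.94×1.31)/(19.2+1.94) = 163.8/21.14 = 7.749 mg/L.
Mixed L₀ = (19.2×4.83 + 1.94×45.9)/(21.14) = 181.8/21.14 = 8.599 mg/L.
Initial deficit D₀ = C_s − DO₀ = 10.3 − 7.749 = 2.551 mg/L.
t_c = (1/0.2090) ln[(0.600/0.391)(1 − 2.551×0.2090/(0.391×8.599))] = 4.785 × ln(1.291) = 1.223 d.
D_c = (0.391/0.600) × 8.599 × e^(−0.391×1.223) = 0.6517 × 8.599 × 0.6199 = 3.474 mg/L.
Minimum DO = 10.3 − 3.474 = 6.826 mg/L.

t_c ≈ 1.22 d; minimum DO ≈ 6.83 mg/L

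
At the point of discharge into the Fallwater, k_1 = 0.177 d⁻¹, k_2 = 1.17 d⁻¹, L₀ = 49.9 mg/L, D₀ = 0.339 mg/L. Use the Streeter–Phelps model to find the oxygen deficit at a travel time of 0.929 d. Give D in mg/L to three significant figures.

D ≈ 4.66 mg/L

k_1 L₀/(k_2−k_1) = 0.177×49.9/(1.17−0.177) = 8.832/0.9930 = 8.895 mg/L.
e^(−k_1 t) = e^(−0.177×0.9290) = 0.8484; e^(−k_2 t) = e^(−1.17×0.9290) = 0.3373.
D = 8.895 × (0.8484 − 0.3373) + 0.339 × 0.3373 = 4.546 + 0.1143 = 4.661 mg/L.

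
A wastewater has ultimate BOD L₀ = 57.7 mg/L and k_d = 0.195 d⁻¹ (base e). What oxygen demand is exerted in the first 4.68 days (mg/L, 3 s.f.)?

y_t = L₀(1 − e^(−k_d t)) = 57.7 × (1 − e^(−0.195×4.68))
= 57.7 × (1 − 0.4015) = 57.7 × 0.5985 = 34.53 mg/L.

y ≈ 34.5 mg/L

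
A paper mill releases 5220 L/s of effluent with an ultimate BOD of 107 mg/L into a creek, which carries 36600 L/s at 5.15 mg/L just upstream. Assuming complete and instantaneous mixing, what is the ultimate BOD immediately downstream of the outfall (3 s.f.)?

17.9 mg/L

Flow-weighted mixing: C = (Q_r C_r + Q_w C_w)/(Q_r + Q_w)
= (36600×5.15 + 5220×107)/(36600 + 5220) = 747000/41820 = 17.86 mg/L.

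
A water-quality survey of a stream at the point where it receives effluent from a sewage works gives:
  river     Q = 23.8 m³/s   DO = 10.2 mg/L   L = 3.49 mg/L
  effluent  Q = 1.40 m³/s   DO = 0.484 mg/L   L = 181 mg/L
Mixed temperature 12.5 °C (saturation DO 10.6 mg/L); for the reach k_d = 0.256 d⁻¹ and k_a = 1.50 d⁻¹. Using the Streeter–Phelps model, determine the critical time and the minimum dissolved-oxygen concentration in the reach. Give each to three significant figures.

Mixed DO = (23.8×10.2 + 1.40×0.484)/(23.8+1.40) = 243.4/25.20 = 9.660 mg/L.
Mixed L₀ = (23.8×3.49 + 1.40×181)/(25.20) = 336.5/25.20 = 13.35 mg/L.
Initial deficit D₀ = C_s − DO₀ = 10.6 − 9.660 = 0.9398 mg/L.
t_c = (1/1.244) ln[(1.50/0.256)(1 − 0.9398×1.244/(0.256×13.35))] = 0.8039 × ln(3.855) = 1.085 d.
D_c = (0.256/1.50) × 13.35 × e^(−0.256×1.085) = 0.1707 × 13.35 × 0.7575 = 1.726 mg/L.
Minimum DO = 10.6 − 1.726 = 8.874 mg/L.

t_c ≈ 1.08 d; minimum DO ≈ 8.87 mg/L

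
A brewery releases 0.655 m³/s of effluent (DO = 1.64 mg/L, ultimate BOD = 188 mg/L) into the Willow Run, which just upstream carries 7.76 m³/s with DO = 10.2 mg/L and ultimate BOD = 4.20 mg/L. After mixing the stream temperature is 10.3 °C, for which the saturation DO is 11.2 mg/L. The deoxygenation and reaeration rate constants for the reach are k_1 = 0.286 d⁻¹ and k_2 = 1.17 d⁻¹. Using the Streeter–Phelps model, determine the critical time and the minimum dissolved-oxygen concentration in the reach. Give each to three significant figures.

t_c ≈ 1.22 d; minimum DO ≈ 8.01 mg/L

Mixed DO = (7.76×10.2 + 0.655×1.64)/(7.76+0.655) = 80.23/8.415 = 9.534 mg/L.
Mixed L₀ = (7.76×4.20 + 0.655×188)/(8.415) = 155.7/8.415 = 18.51 mg/L.
Initial deficit D₀ = C_s − DO₀ = 11.2 − 9.534 = 1.666 mg/L.
t_c = (1/0.8840) ln[(1.17/0.286)(1 − 1.666×0.8840/(0.286×18.51))] = 1.131 × ln(2.952) = 1.225 d.
D_c = (0.286/1.17) × 18.51 × e^(−0.286×1.225) = 0.2444 × 18.51 × 0.7045 = 3.187 mg/L.
Minimum DO = 11.2 − 3.187 = 8.013 mg/L.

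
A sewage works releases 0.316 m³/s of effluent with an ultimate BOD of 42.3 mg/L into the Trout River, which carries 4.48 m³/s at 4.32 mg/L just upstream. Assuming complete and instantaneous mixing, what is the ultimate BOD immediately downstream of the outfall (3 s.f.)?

6.82 mg/L

Flow-weighted mixing: C = (Q_r C_r + Q_w C_w)/(Q_r + Q_w)
= (4.48×4.32 + 0.316×42.3)/(4.48 + 0.316) = 32.72/4.796 = 6.822 mg/L.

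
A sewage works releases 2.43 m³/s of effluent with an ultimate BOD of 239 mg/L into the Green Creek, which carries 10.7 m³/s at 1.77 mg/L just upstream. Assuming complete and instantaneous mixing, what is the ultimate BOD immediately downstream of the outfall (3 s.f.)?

Flow-weighted mixing: C = (Q_r C_r + Q_w C_w)/(Q_r + Q_w)
= (10.7×1.77 + 2.43×239)/(10.7 + 2.43) = 599.7/13.13 = 45.67 mg/L.

45.7 mg/L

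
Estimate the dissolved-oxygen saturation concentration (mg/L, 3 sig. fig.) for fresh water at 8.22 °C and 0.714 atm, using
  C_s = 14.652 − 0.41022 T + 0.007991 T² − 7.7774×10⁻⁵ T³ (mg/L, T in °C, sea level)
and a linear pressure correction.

At sea level: C_s = 14.652 − 0.41022×8.22 + 0.007991×8.22² − 7.7774×10⁻⁵×8.22³ = 11.78 mg/L.
Pressure correction: C_s' = 11.78 × 0.714 = 8.409 mg/L.

C_s ≈ 8.41 mg/L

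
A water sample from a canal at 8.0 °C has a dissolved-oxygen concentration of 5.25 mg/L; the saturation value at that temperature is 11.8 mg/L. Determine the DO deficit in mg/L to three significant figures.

D = C_s − C = 11.8 − 5.25 = 6.55 mg/L.

D ≈ 6.55 mg/L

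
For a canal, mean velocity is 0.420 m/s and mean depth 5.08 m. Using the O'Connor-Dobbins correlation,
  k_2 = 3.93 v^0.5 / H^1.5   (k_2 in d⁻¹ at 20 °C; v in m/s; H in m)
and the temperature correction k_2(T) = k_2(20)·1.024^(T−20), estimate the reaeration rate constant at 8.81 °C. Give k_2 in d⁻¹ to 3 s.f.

k_2 ≈ 0.171 d⁻¹

k_2(20) = 3.93 × 0.420^0.5 / 5.08^1.5 = 3.93 × 0.6481 / 11.45 = 0.2224 d⁻¹.
k_2(8.81) = 0.2224 × 1.024^(8.81−20) = 0.2224 × 0.7669 = 0.1706 d⁻¹.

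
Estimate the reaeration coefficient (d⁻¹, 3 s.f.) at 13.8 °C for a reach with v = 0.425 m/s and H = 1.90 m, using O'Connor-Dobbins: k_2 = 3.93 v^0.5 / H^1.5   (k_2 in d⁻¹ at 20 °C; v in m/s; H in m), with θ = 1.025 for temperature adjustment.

k_2(20) = 3.93 × 0.425^0.5 / 1.90^1.5 = 3.93 × 0.6519 / 2.619 = 0.9783 d⁻¹.
k_2(13.8) = 0.9783 × 1.025^(13.8−20) = 0.9783 × 0.8580 = 0.8394 d⁻¹.

k_2 ≈ 0.839 d⁻¹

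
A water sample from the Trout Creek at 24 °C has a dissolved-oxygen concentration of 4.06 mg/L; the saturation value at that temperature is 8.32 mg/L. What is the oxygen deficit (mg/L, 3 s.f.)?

D = C_s − C = 8.32 − 4.06 = 4.26 mg/L.

D ≈ 4.26 mg/L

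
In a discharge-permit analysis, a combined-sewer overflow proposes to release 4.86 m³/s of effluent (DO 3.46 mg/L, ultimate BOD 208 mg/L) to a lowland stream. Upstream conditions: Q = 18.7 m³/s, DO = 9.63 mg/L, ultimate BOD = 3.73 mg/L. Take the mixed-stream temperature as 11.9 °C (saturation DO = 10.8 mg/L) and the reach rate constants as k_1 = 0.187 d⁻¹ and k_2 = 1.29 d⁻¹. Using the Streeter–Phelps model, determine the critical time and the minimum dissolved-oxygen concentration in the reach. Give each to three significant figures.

Mixed DO = (18.7×9.63 + 4.86×3.46)/(18.7+4.86) = 196.9/23.56 = 8.357 mg/L.
Mixed L₀ = (18.7×3.73 + 4.86×208)/(23.56) = 1081/23.56 = 45.87 mg/L.
Initial deficit D₀ = C_s − DO₀ = 10.8 − 8.357 = 2.443 mg/L.
t_c = (1/1.103) ln[(1.29/0.187)(1 − 2.443×1.103/(0.187×45.87))] = 0.9066 × ln(4.731) = 1.409 d.
D_c = (0.187/1.29) × 45.87 × e^(−0.187×1.409) = 0.1450 × 45.87 × 0.7684 = 5.109 mg/L.
Minimum DO = 10.8 − 5.109 = 5.691 mg/L.

t_c ≈ 1.41 d; minimum DO ≈ 5.69 mg/L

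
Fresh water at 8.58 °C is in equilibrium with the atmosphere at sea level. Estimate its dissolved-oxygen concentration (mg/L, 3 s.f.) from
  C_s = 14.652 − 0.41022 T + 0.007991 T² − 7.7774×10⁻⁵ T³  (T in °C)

C_s = 14.652 − 0.41022×8.58 + 0.007991×8.58² − 7.7774×10⁻⁵×8.58³ = 11.67 mg/L.

C_s ≈ 11.7 mg/L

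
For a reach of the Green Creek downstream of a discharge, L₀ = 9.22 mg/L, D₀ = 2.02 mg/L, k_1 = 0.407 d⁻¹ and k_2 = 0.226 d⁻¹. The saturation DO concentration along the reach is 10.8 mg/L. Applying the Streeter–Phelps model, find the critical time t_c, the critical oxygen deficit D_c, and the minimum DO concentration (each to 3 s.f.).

With k_2/k_1 = 0.5553 and 1 − D₀(k_2−k_1)/(k_1 L₀) = 1.097,
t_c = ln(0.5553 × 1.097) / (0.226 − 0.407) = ln(0.6094) / -0.1810 = -0.4953/-0.1810 = 2.736 d.
D_c = (k_1/k_2) L₀ e^(−k_1 t_c) = (0.407/0.226) × 9.22 × e^(−0.407×2.736) = 1.801 × 9.22 × 0.3283 = 5.452 mg/L.
Minimum DO = C_s − D_c = 10.8 − 5.452 = 5.348 mg/L.

t_c ≈ 2.74 d; D_c ≈ 5.45 mg/L; min DO ≈ 5.35 mg/L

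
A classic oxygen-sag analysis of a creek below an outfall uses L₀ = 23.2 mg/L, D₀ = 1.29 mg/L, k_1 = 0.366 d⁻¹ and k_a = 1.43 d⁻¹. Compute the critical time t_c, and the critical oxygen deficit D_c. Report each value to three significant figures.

t_c ≈ 1.12 d; D_c ≈ 3.95 mg/L

At the critical point dD/dt = 0, so k_1 L₀ e^(−k_1 t) = k_a D. Substituting D(t) from the Streeter–Phelps equation and solving for t gives
t_c = ln[(k_a/k_1)(1 − D₀(k_a−k_1)/(k_1 L₀))] / (k_a−k_1).
Here k_a−k_1 = 1.064 d⁻¹ and 1 − D₀(k_a−k_1)/(k_1 L₀) = 1 − 1.29×1.064/(0.366×23.2) = 0.8384, so
t_c = ln(3.907 × 0.8384) / 1.064 = 1.186 / 1.064 = 1.115 d.
L(t_c) = L₀ e^(−k_1 t_c) = 23.2 × 0.6649 = 15.43 mg/L, and at the critical point k_a D_c = k_1 L, so D_c = (0.366/1.43) × 15.43 = 3.948 mg/L.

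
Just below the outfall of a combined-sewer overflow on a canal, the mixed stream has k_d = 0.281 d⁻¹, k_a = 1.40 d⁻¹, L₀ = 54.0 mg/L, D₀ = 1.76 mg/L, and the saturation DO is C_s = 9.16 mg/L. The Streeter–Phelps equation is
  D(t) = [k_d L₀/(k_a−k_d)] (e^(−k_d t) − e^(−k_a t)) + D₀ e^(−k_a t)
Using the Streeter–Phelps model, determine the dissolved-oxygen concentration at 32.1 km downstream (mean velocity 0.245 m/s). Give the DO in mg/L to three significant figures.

DO ≈ 1.72 mg/L

Travel time t = x/v = 32.1 km / (0.245 m/s) = 32100 m / 0.245 m/s = 131000 s = 1.516 d.
k_d L₀/(k_a−k_d) = 0.281×54.0/(1.40−0.281) = 15.17/1.119 = 13.56 mg/L.
e^(−k_d t) = e^(−0.281×1.516) = 0.6530; e^(−k_a t) = e^(−1.40×1.516) = 0.1197.
D = 13.56 × (0.6530 − 0.1197) + 1.76 × 0.1197 = 7.233 + 0.2106 = 7.443 mg/L.
DO = C_s − D = 9.16 − 7.443 = 1.717 mg/L.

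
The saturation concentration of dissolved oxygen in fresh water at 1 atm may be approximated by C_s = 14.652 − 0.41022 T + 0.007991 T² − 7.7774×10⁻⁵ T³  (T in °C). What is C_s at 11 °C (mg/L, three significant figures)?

C_s = 14.652 − 0.41022×11 + 0.007991×11² − 7.7774×10⁻⁵×11³ = 11.00 mg/L.

C_s ≈ 11.0 mg/L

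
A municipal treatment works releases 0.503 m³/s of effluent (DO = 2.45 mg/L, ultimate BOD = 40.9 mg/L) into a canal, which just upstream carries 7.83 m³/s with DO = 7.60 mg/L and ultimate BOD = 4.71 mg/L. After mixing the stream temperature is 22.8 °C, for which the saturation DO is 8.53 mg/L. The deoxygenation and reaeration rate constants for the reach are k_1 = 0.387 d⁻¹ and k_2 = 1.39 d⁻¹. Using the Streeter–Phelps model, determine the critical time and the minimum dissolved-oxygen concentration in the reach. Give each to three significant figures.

t_c ≈ 0.648 d; minimum DO ≈ 7.04 mg/L

Mixed DO = (7.83×7.60 + 0.503×2.45)/(7.83+0.503) = 60.74/8.333 = 7.289 mg/L.
Mixed L₀ = (7.83×4.71 + 0.503×40.9)/(8.333) = 57.45/8.333 = 6.895 mg/L.
Initial deficit D₀ = C_s − DO₀ = 8.53 − 7.289 = 1.241 mg/L.
t_c = (1/1.003) ln[(1.39/0.387)(1 − 1.241×1.003/(0.387×6.895))] = 0.9970 × ln(1.916) = 0.6485 d.
D_c = (0.387/1.39) × 6.895 × e^(−0.387×0.6485) = 0.2784 × 6.895 × 0.7781 = 1.494 mg/L.
Minimum DO = 8.53 − 1.494 = 7.036 mg/L.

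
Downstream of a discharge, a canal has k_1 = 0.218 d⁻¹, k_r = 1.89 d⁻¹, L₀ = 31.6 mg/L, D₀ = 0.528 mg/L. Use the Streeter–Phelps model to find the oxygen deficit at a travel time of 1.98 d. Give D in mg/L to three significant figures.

D ≈ 2.59 mg/L

k_1 L₀/(k_r−k_1) = 0.218×31.6/(1.89−0.218) = 6.889/1.672 = 4.120 mg/L.
e^(−k_1 t) = e^(−0.218×1.980) = 0.6494; e^(−k_r t) = e^(−1.89×1.980) = 0.02370.
D = 4.120 × (0.6494 − 0.02370) + 0.528 × 0.02370 = 2.578 + 0.01251 = 2.591 mg/L.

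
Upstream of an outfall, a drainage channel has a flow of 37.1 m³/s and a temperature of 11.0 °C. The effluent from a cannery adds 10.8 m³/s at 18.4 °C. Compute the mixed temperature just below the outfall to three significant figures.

12.7 °C

Flow-weighted mixing: C = (Q_r C_r + Q_w C_w)/(Q_r + Q_w)
= (37.1×11.0 + 10.8×18.4)/(37.1 + 10.8) = 606.8/47.90 = 12.67 °C.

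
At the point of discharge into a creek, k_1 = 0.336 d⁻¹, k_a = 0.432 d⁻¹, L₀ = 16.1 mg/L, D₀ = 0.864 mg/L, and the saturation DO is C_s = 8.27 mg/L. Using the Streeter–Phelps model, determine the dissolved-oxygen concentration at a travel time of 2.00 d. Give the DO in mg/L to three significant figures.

k_1 L₀/(k_a−k_1) = 0.336×16.1/(0.432−0.336) = 5.410/0.09600 = 56.35 mg/L.
e^(−k_1 t) = e^(−0.336×2.000) = 0.5107; e^(−k_a t) = e^(−0.432×2.000) = 0.4215.
D = 56.35 × (0.5107 − 0.4215) + 0.864 × 0.4215 = 5.027 + 0.3642 = 5.391 mg/L.
DO = C_s − D = 8.27 − 5.391 = 2.879 mg/L.

DO ≈ 2.88 mg/L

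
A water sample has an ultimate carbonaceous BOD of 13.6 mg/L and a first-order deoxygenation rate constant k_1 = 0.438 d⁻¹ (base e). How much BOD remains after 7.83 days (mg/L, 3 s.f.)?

L_t = L₀ e^(−k_1 t) = 13.6 × e^(−0.438×7.83) = 13.6 × 0.03240 = 0.4407 mg/L.

L ≈ 0.441 mg/L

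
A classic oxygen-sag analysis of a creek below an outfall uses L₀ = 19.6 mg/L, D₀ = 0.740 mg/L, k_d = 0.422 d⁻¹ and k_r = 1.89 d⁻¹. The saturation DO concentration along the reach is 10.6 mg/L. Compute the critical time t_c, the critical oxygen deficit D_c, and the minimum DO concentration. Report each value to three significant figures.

At the critical point dD/dt = 0, so k_d L₀ e^(−k_d t) = k_r D. Substituting D(t) from the Streeter–Phelps equation and solving for t gives
t_c = ln[(k_r/k_d)(1 − D₀(k_r−k_d)/(k_d L₀))] / (k_r−k_d).
Here k_r−k_d = 1.468 d⁻¹ and 1 − D₀(k_r−k_d)/(k_d L₀) = 1 − 0.740×1.468/(0.422×19.6) = 0.8687, so
t_c = ln(4.479 × 0.8687) / 1.468 = 1.359 / 1.468 = 0.9254 d.
L(t_c) = L₀ e^(−k_d t_c) = 19.6 × 0.6767 = 13.26 mg/L, and at the critical point k_r D_c = k_d L, so D_c = (0.422/1.89) × 13.26 = 2.961 mg/L.
Minimum DO = C_s − D_c = 10.6 − 2.961 = 7.639 mg/L.

t_c ≈ 0.925 d; D_c ≈ 2.96 mg/L; min DO ≈ 7.64 mg/L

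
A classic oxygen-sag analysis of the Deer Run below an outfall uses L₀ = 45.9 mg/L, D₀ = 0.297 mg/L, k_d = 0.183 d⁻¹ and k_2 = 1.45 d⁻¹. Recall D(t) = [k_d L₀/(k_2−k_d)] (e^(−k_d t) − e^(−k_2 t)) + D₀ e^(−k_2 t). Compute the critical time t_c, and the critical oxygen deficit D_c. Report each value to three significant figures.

t_c ≈ 1.60 d; D_c ≈ 4.32 mg/L

At the critical point dD/dt = 0, so k_d L₀ e^(−k_d t) = k_2 D. Substituting D(t) from the Streeter–Phelps equation and solving for t gives
t_c = ln[(k_2/k_d)(1 − D₀(k_2−k_d)/(k_d L₀))] / (k_2−k_d).
Here k_2−k_d = 1.267 d⁻¹ and 1 − D₀(k_2−k_d)/(k_d L₀) = 1 − 0.297×1.267/(0.183×45.9) = 0.9552, so
t_c = ln(7.923 × 0.9552) / 1.267 = 2.024 / 1.267 = 1.597 d.
L(t_c) = L₀ e^(−k_d t_c) = 45.9 × 0.7465 = 34.27 mg/L, and at the critical point k_2 D_c = k_d L, so D_c = (0.183/1.45) × 34.27 = 4.324 mg/L.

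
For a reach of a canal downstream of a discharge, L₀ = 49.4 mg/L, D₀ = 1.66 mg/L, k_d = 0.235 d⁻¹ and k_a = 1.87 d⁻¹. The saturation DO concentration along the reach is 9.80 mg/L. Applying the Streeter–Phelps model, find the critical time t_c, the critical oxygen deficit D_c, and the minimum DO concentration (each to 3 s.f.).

t_c ≈ 1.11 d; D_c ≈ 4.79 mg/L; min DO ≈ 5.01 mg/L

With k_a/k_d = 7.957 and 1 − D₀(k_a−k_d)/(k_d L₀) = 0.7662,
t_c = ln(7.957 × 0.7662) / (1.87 − 0.235) = ln(6.097) / 1.635 = 1.808/1.635 = 1.106 d.
L(t_c) = L₀ e^(−k_d t_c) = 49.4 × 0.7712 = 38.10 mg/L, and at the critical point k_a D_c = k_d L, so D_c = (0.235/1.87) × 38.10 = 4.787 mg/L.
Minimum DO = C_s − D_c = 9.80 − 4.787 = 5.013 mg/L.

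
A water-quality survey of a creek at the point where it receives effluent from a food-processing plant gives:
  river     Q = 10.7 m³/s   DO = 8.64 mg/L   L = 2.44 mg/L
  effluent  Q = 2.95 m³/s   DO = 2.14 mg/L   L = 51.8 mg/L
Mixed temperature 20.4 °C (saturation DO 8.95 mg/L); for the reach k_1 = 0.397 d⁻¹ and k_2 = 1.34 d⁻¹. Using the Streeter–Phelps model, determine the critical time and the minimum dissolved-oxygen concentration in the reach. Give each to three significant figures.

t_c ≈ 0.895 d; minimum DO ≈ 6.23 mg/L

Mixed DO = (10.7×8.64 + 2.95×2.14)/(10.7+2.95) = 98.76/13.65 = 7.235 mg/L.
Mixed L₀ = (10.7×2.44 + 2.95×51.8)/(13.65) = 178.9/13.65 = 13.11 mg/L.
Initial deficit D₀ = C_s − DO₀ = 8.95 − 7.235 = 1.715 mg/L.
t_c = (1/0.9430) ln[(1.34/0.397)(1 − 1.715×0.9430/(0.397×13.11))] = 1.060 × ln(2.326) = 0.8954 d.
D_c = (0.397/1.34) × 13.11 × e^(−0.397×0.8954) = 0.2963 × 13.11 × 0.7008 = 2.722 mg/L.
Minimum DO = 8.95 − 2.722 = 6.228 mg/L.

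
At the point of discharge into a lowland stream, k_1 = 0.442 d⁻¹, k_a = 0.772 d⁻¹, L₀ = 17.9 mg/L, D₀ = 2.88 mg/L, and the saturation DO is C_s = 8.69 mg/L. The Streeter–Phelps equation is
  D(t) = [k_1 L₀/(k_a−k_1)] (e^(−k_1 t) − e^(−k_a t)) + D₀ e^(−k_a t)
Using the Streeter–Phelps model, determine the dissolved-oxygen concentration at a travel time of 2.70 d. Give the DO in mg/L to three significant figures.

DO ≈ 4.04 mg/L

k_1 L₀/(k_a−k_1) = 0.442×17.9/(0.772−0.442) = 7.912/0.3300 = 23.98 mg/L.
e^(−k_1 t) = e^(−0.442×2.700) = 0.3032; e^(−k_a t) = e^(−0.772×2.700) = 0.1244.
D = 23.98 × (0.3032 − 0.1244) + 2.88 × 0.1244 = 4.287 + 0.3582 = 4.645 mg/L.
DO = C_s − D = 8.69 − 4.645 = 4.045 mg/L.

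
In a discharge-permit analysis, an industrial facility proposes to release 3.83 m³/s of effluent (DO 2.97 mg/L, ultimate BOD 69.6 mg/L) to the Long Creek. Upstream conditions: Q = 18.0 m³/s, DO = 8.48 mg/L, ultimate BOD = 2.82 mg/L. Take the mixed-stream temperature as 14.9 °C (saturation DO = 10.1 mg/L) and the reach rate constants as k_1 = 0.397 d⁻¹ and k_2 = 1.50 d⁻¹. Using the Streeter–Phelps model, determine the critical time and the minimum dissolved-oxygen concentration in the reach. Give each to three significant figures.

t_c ≈ 0.587 d; minimum DO ≈ 7.05 mg/L

Mixed DO = (18.0×8.48 + 3.83×2.97)/(18.0+3.83) = 164.0/21.83 = 7.513 mg/L.
Mixed L₀ = (18.0×2.82 + 3.83×69.6)/(21.83) = 317.3/21.83 = 14.54 mg/L.
Initial deficit D₀ = C_s − DO₀ = 10.1 − 7.513 = 2.587 mg/L.
t_c = (1/1.103) ln[(1.50/0.397)(1 − 2.587×1.103/(0.397×14.54))] = 0.9066 × ln(1.910) = 0.5868 d.
D_c = (0.397/1.50) × 14.54 × e^(−0.397×0.5868) = 0.2647 × 14.54 × 0.7922 = 3.048 mg/L.
Minimum DO = 10.1 − 3.048 = 7.052 mg/L.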